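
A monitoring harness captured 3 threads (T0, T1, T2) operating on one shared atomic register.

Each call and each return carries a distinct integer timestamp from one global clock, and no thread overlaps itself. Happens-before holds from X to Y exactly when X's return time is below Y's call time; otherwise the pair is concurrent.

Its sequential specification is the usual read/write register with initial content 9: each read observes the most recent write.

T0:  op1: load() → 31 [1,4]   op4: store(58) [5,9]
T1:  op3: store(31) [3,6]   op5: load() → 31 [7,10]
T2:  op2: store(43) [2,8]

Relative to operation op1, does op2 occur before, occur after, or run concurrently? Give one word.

concurrent

op2 spans [2,8], op1 spans [1,4]
the intervals overlap in both directions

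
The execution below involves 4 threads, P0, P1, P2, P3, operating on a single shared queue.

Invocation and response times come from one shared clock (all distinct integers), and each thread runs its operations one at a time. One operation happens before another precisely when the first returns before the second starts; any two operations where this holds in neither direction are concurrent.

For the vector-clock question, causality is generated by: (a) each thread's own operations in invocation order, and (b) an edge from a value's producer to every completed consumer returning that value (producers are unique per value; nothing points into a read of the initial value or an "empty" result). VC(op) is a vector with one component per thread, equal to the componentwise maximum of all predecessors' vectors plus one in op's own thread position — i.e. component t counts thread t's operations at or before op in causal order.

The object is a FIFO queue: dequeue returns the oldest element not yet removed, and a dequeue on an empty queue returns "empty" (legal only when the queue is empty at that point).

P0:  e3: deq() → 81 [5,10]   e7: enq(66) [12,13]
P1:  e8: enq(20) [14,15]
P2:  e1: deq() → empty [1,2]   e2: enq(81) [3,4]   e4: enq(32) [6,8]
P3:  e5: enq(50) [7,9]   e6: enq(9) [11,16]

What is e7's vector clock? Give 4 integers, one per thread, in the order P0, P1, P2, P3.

(2, 0, 2, 0)

invoked at 7, e5 has no predecessors; its own P3 bump gives (0, 0, 0, 1)
invoked at 1, e1 has no predecessors; its own P2 bump gives (0, 0, 1, 0)
invoked at 14, e8 has no predecessors; its own P1 bump gives (0, 1, 0, 0)
from VC(e5)=(0, 0, 0, 1), e6 (invoked 11) maxes components and bumps P3 → (0, 0, 0, 2)
from VC(e1)=(0, 0, 1, 0), e2 (invoked 3) maxes components and bumps P2 → (0, 0, 2, 0)
from VC(e2)=(0, 0, 2, 0), e4 (invoked 6) maxes components and bumps P2 → (0, 0, 3, 0)
from VC(e2)=(0, 0, 2, 0), e3 (invoked 5) maxes components and bumps P0 → (1, 0, 2, 0)
from VC(e3)=(1, 0, 2, 0), e7 (invoked 12) maxes components and bumps P0 → (2, 0, 2, 0)
target: VC(e7) = (2, 0, 2, 0)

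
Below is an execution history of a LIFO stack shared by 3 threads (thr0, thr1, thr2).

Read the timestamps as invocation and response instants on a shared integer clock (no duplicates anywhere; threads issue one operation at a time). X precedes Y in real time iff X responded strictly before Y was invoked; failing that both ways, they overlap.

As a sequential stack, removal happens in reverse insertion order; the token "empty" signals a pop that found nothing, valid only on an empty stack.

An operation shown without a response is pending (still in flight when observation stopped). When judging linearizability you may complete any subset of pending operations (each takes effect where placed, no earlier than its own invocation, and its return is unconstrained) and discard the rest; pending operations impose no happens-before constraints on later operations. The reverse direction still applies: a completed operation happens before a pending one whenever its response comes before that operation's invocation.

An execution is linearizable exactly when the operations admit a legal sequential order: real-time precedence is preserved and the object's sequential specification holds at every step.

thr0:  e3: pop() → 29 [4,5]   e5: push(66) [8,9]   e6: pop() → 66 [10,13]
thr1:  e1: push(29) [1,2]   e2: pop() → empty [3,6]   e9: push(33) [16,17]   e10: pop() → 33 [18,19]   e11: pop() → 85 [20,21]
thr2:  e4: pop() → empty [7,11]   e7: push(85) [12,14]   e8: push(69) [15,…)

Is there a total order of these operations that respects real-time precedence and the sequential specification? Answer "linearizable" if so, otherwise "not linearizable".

one valid linearization: e1, e3, e2, e4, e5, e6, e7, e9, e10, e11
after step 1 (e1 push(29)): stack <29>
after step 2 (e3 pop() → 29): stack <>
after step 3 (e2 pop() → empty): stack <>
after step 4 (e4 pop() → empty): stack <>
after step 5 (e5 push(66)): stack <66>
after step 6 (e6 pop() → 66): stack <>
after step 7 (e7 push(85)): stack <85>
after step 8 (e9 push(33)): stack <85,33>
after step 9 (e10 pop() → 33): stack <85>
after step 10 (e11 pop() → 85): stack <>

linearizable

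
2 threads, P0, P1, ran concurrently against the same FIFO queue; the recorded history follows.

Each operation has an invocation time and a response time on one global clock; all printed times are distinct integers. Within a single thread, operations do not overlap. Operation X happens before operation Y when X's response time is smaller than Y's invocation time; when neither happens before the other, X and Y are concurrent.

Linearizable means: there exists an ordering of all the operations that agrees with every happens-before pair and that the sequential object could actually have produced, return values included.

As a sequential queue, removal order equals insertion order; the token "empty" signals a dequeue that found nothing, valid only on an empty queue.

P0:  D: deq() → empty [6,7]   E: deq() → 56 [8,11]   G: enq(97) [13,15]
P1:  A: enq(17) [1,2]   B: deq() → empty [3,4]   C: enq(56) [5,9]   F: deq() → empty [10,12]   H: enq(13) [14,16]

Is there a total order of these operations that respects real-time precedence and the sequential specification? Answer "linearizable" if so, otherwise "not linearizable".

not linearizable

events 1..3 are fine; event 4 — the response of B at time 4 — makes the prefix non-linearizable
a single order respects real time; the 2 completed FIFO queue operations fail replay along it
e.g. A, B: illegal at step 2, since B deq() → empty cannot apply there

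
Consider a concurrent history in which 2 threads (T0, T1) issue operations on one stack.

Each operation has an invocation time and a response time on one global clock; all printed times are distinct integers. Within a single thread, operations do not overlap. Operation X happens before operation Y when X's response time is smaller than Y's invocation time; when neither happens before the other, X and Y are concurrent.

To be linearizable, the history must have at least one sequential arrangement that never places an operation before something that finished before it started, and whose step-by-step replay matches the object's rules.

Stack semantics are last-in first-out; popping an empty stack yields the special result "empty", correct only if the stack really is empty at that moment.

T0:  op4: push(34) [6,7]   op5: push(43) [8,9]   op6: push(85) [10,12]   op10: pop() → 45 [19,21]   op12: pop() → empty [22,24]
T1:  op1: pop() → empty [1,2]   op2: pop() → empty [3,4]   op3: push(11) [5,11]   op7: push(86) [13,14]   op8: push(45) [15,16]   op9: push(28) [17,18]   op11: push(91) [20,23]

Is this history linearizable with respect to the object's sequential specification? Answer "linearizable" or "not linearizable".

not linearizable

cut after 20 events: linearizable; cut after 21 events (op10 responds, time 21): not linearizable
every one of the 4 real-time-consistent orders over 10 completed stack ops fails the sequential spec
every completion of the 1 pending operation (op11) was checked; none linearizes
take op1, op2, op3, op4, op5, op6, op7, op8, op9, op10 (pending dropped): step 10 already fails, because op10 pop() → 45 cannot occur there
take op1, op2, op4, op3, op5, op6, op7, op8, op9, op10 (pending dropped): step 10 already fails, because op10 pop() → 45 cannot occur there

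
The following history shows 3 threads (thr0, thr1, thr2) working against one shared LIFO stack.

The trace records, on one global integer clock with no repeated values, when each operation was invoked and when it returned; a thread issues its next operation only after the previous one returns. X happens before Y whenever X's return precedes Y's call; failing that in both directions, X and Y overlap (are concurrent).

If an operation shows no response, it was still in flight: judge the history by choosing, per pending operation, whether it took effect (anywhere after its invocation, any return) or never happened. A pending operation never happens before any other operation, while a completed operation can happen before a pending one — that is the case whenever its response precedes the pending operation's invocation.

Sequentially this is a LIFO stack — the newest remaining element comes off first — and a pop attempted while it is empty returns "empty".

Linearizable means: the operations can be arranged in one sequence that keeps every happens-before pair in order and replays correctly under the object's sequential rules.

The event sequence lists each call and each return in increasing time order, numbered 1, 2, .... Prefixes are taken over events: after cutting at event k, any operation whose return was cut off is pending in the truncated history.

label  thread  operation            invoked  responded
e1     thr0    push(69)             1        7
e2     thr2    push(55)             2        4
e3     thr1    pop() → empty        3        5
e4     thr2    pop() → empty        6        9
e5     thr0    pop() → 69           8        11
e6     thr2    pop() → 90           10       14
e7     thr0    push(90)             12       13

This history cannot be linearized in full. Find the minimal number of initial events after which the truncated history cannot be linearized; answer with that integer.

one valid order for events 1..8 is e3, e1, e2:
1. e3 pop() → empty, leaving stack <>
2. e1 push(69), leaving stack <69>
3. e2 push(55), leaving stack <69,55>
include event 9 — e4 responding at 9 — and every candidate order breaks
no escape via the 1 pending operation (e5): every completion choice fails
sample order e1, e2, e3, e4 (pending dropped) stalls at step 3 — e3 pop() → empty has no legal effect
sample order e1, e3, e2, e4 (pending dropped) stalls at step 2 — e3 pop() → empty has no legal effect

9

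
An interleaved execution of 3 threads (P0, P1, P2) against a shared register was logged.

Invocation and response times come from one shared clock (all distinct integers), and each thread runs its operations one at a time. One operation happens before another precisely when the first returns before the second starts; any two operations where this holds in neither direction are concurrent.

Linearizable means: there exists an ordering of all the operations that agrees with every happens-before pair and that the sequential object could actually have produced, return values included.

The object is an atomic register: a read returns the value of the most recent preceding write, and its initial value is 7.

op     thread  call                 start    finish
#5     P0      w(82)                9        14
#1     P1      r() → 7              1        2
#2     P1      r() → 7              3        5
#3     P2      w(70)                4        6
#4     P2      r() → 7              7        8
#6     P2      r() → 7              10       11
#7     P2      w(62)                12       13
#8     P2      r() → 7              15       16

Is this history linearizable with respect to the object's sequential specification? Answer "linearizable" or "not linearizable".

not linearizable

prefix check: 1..7 passes, 1..8 fails once #4's time-8 response joins
all 2 real-time-respecting orders fail — 4 completed register operations, no legal replay
one such order, #1, #2, #3, #4, breaks at step 4 where #4 r() → 7 is illegal
one such order, #1, #3, #2, #4, breaks at step 3 where #2 r() → 7 is illegal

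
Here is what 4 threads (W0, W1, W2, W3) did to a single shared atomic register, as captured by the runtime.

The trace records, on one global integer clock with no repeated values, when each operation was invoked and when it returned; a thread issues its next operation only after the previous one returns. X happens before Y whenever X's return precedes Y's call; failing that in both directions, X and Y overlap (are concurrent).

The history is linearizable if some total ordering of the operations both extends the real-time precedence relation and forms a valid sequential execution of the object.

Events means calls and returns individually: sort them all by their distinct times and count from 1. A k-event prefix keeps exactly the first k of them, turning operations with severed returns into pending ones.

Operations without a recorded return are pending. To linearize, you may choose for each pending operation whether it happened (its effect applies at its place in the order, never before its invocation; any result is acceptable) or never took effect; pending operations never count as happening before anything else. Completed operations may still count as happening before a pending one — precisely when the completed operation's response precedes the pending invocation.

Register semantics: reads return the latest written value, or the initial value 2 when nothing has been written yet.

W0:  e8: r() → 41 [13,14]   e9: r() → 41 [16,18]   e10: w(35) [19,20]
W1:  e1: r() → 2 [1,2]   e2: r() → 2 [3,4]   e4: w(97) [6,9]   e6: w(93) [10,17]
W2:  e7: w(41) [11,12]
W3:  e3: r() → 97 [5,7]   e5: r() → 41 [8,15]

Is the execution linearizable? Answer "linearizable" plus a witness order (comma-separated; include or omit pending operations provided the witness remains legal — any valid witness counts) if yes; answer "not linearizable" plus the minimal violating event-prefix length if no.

linearizable — witness: e1, e2, e4, e3, e6, e7, e5, e8, e9, e10

1. e1 r() → 2, leaving value 2
2. e2 r() → 2, leaving value 2
3. e4 w(97), leaving value 97
4. e3 r() → 97, leaving value 97
5. e6 w(93), leaving value 93
6. e7 w(41), leaving value 41
7. e5 r() → 41, leaving value 41
8. e8 r() → 41, leaving value 41
9. e9 r() → 41, leaving value 41
10. e10 w(35), leaving value 35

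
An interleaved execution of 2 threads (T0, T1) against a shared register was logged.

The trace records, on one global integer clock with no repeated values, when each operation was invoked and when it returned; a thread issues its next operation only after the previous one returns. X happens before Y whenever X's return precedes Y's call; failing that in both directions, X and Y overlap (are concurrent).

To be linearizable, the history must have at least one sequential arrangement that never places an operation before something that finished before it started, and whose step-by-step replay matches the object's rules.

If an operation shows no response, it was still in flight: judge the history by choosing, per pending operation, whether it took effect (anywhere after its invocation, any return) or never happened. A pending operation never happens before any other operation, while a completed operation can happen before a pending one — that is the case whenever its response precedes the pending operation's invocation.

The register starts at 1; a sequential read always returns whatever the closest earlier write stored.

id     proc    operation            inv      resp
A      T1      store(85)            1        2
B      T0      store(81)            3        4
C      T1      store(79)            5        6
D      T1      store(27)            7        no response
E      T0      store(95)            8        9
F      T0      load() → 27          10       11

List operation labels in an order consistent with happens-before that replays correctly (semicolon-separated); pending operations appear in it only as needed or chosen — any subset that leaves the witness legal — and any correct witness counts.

A; B; C; E; D; F

step 1: A store(85) — value 85
step 2: B store(81) — value 81
step 3: C store(79) — value 79
step 4: E store(95) — value 95
step 5: D store(27) (pending, included) — value 27
step 6: F load() → 27 — value 27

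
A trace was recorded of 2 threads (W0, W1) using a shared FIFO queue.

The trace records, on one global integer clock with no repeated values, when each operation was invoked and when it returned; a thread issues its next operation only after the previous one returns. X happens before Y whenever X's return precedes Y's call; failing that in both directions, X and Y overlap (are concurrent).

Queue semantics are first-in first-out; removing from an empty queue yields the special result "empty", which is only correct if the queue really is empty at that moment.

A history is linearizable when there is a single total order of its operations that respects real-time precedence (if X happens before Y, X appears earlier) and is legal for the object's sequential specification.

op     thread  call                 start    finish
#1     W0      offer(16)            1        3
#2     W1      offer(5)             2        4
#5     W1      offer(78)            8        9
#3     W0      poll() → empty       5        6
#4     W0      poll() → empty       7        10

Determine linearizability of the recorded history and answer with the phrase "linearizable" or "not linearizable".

not linearizable

the violation lands at event 6, #3's response at time 6: events 1..5 linearize, events 1..6 do not
real-time-consistent orders of the 3 completed operations: 2 — all fail the FIFO queue replay
e.g. #1, #2, #3: illegal at step 3, since #3 poll() → empty cannot apply there
e.g. #2, #1, #3: illegal at step 3, since #3 poll() → empty cannot apply there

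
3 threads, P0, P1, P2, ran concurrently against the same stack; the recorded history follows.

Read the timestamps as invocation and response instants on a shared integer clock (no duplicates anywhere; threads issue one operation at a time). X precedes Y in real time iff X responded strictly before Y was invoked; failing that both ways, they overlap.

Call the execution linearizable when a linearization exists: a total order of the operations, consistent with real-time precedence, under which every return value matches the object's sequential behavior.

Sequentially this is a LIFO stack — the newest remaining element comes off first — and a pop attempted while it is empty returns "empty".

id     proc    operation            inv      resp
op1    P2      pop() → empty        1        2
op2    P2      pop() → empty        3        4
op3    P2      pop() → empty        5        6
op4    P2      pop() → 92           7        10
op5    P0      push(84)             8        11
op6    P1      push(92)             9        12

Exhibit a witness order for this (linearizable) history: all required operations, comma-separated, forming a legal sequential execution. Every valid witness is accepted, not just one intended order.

op1, op2, op3, op5, op6, op4

step 1: op1 pop() → empty — stack <>
step 2: op2 pop() → empty — stack <>
step 3: op3 pop() → empty — stack <>
step 4: op5 push(84) — stack <84>
step 5: op6 push(92) — stack <84,92>
step 6: op4 pop() → 92 — stack <84>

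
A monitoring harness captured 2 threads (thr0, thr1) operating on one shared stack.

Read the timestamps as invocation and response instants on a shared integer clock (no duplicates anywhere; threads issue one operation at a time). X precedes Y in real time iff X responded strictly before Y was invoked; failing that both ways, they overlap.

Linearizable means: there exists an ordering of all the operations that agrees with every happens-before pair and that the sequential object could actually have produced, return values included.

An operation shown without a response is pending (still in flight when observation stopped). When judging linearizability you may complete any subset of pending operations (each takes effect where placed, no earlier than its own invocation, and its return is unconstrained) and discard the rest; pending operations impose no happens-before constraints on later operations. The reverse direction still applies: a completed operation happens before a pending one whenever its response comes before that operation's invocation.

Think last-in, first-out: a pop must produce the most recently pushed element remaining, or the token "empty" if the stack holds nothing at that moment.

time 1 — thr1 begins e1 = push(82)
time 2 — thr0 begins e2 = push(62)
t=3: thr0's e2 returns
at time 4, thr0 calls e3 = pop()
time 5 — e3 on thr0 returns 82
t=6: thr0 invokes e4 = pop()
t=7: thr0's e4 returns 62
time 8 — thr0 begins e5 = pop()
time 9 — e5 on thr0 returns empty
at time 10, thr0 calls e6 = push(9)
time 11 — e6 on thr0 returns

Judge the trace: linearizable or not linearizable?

linearizable

witness order: e2, e1, e3, e4, e5, e6
step 1: e2 push(62) — stack <62>
step 2: e1 push(82) (pending, included) — stack <62,82>
step 3: e3 pop() → 82 — stack <62>
step 4: e4 pop() → 62 — stack <>
step 5: e5 pop() → empty — stack <>
step 6: e6 push(9) — stack <9>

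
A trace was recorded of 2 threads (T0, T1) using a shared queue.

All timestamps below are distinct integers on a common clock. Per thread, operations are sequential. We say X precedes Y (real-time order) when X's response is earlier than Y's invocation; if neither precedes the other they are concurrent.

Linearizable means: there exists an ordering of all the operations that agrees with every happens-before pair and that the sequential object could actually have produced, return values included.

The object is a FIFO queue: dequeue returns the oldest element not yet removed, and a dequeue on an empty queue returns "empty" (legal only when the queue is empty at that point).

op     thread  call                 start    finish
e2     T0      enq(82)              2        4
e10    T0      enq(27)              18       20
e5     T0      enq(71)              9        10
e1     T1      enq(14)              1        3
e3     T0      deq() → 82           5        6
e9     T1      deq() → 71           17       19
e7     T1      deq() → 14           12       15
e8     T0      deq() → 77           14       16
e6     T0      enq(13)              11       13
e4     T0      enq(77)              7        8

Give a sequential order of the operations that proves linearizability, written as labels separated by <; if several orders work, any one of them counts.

1. e2 enq(82), leaving queue <82>
2. e1 enq(14), leaving queue <82,14>
3. e3 deq() → 82, leaving queue <14>
4. e4 enq(77), leaving queue <14,77>
5. e5 enq(71), leaving queue <14,77,71>
6. e6 enq(13), leaving queue <14,77,71,13>
7. e7 deq() → 14, leaving queue <77,71,13>
8. e8 deq() → 77, leaving queue <71,13>
9. e9 deq() → 71, leaving queue <13>
10. e10 enq(27), leaving queue <13,27>

e2 < e1 < e3 < e4 < e5 < e6 < e7 < e8 < e9 < e10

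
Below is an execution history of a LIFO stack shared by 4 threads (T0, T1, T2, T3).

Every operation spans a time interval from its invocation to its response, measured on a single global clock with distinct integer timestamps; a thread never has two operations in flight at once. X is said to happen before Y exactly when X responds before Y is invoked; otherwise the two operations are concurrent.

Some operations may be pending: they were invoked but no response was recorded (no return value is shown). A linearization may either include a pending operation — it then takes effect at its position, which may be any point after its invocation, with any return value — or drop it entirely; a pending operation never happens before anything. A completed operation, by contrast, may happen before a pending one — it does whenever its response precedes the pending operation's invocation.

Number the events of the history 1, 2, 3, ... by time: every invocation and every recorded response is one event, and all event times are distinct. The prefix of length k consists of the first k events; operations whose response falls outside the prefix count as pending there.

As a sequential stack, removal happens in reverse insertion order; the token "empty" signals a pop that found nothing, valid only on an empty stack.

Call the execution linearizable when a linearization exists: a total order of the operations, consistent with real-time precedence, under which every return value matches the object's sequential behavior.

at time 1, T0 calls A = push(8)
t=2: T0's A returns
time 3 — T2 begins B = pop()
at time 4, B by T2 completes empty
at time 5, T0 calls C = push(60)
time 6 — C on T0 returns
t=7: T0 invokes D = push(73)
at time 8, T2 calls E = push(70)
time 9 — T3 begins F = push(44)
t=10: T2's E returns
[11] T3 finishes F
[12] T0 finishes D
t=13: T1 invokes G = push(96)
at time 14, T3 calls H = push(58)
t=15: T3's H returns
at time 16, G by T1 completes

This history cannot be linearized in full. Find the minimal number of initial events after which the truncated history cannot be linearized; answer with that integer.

4

one valid order for events 1..3 is A:
step 1: A push(8) — stack <8>
with event 4 included (B responding at time 4), all real-time-consistent orders fail
sample order A, B stalls at step 2 — B pop() → empty has no legal effect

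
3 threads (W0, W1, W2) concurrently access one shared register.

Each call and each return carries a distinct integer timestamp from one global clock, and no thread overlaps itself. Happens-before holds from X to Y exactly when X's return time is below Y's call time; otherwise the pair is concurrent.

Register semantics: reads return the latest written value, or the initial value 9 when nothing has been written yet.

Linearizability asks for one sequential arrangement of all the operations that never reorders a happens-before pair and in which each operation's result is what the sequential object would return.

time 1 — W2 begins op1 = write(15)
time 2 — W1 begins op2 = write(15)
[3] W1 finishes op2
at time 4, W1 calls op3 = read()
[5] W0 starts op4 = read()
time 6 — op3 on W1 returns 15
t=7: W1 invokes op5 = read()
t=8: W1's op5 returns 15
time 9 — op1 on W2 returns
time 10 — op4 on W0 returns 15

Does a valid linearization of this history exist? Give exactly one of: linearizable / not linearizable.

witness order: op1, op2, op3, op4, op5
1. op1 write(15), leaving value 15
2. op2 write(15), leaving value 15
3. op3 read() → 15, leaving value 15
4. op4 read() → 15, leaving value 15
5. op5 read() → 15, leaving value 15

linearizable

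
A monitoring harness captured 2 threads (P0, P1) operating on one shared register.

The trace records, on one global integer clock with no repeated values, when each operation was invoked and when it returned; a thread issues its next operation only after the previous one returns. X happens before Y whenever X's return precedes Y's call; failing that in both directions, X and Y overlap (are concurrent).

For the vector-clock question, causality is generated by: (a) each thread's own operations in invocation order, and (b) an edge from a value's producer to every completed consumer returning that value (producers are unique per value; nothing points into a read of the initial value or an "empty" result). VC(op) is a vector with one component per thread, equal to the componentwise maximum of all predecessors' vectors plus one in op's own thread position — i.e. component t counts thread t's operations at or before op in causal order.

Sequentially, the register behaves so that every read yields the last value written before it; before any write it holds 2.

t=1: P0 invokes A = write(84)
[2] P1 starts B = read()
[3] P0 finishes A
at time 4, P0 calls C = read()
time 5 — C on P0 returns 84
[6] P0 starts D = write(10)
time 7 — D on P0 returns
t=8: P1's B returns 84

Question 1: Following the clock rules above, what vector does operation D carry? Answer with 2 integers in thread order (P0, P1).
Answer: (3, 0)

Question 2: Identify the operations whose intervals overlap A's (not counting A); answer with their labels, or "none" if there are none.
Answer: B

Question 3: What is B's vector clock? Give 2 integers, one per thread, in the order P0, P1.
Answer: (1, 1)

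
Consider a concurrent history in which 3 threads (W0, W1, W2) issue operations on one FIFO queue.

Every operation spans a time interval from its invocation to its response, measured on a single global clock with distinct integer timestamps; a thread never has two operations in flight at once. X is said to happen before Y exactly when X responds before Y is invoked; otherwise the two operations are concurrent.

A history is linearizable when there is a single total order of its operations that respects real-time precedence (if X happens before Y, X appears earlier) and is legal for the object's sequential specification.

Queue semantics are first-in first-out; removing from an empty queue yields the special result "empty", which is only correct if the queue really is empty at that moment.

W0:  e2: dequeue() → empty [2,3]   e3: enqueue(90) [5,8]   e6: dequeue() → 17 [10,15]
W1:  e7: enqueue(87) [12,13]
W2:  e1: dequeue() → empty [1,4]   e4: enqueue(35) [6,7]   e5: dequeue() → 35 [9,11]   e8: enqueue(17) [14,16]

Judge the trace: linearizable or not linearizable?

not linearizable

cut after 14 events: linearizable; cut after 15 events (e6 responds, time 15): not linearizable
12 orders of the 7 completed FIFO queue ops respect real time; none is legal
including or dropping the 1 pending operation (e8) in any combination fails
one such order, e1, e2, e3, e4, e5, e6, e7 (pending dropped), breaks at step 5 where e5 dequeue() → 35 is illegal
one such order, e1, e2, e3, e4, e5, e7, e6 (pending dropped), breaks at step 5 where e5 dequeue() → 35 is illegal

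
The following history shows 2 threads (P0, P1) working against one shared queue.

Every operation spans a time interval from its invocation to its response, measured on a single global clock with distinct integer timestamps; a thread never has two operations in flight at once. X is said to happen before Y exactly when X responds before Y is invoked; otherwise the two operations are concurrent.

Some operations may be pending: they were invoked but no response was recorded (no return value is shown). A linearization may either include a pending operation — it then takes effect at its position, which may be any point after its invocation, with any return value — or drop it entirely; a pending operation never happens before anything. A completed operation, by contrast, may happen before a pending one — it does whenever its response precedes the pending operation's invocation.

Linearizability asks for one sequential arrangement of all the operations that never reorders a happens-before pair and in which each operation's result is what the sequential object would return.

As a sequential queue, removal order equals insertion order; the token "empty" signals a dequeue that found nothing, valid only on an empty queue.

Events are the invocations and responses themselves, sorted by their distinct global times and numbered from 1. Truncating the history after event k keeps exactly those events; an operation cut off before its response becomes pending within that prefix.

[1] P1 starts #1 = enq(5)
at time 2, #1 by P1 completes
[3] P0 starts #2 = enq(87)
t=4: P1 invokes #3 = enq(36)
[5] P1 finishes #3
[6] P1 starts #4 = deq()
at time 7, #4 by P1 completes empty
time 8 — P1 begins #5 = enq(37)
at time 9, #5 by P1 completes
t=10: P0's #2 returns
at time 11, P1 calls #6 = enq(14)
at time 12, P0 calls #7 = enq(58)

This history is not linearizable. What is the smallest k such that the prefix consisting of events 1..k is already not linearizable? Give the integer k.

events 1..6 are still linearizable — one witness is #1, #2, #3:
1. #1 enq(5), leaving queue <5>
2. #2 enq(87) (pending, included), leaving queue <5,87>
3. #3 enq(36), leaving queue <5,87,36>
event 7 — #4's response, time 7 — after it, nothing linearizes
include/drop combinations of the 1 pending operation (#2) were all tried; none helps
e.g. #1, #3, #4 (pending dropped): illegal at step 3, since #4 deq() → empty cannot apply there

7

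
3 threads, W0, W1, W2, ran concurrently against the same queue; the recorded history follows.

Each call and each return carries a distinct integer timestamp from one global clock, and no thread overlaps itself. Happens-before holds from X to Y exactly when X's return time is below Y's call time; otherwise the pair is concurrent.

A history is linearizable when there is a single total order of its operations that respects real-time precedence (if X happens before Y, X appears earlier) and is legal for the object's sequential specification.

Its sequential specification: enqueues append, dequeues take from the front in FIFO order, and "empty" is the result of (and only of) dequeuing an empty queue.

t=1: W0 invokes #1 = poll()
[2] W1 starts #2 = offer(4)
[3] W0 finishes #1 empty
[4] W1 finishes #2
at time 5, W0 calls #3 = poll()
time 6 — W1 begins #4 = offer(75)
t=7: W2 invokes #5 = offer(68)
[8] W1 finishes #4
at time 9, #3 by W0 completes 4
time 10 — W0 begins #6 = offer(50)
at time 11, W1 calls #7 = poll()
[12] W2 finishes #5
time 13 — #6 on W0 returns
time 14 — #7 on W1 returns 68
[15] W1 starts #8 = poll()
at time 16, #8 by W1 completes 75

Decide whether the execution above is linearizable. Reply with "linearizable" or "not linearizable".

linearizable

witness order: #1, #2, #3, #5, #4, #6, #7, #8
1. #1 poll() → empty, leaving queue <>
2. #2 offer(4), leaving queue <4>
3. #3 poll() → 4, leaving queue <>
4. #5 offer(68), leaving queue <68>
5. #4 offer(75), leaving queue <68,75>
6. #6 offer(50), leaving queue <68,75,50>
7. #7 poll() → 68, leaving queue <75,50>
8. #8 poll() → 75, leaving queue <50>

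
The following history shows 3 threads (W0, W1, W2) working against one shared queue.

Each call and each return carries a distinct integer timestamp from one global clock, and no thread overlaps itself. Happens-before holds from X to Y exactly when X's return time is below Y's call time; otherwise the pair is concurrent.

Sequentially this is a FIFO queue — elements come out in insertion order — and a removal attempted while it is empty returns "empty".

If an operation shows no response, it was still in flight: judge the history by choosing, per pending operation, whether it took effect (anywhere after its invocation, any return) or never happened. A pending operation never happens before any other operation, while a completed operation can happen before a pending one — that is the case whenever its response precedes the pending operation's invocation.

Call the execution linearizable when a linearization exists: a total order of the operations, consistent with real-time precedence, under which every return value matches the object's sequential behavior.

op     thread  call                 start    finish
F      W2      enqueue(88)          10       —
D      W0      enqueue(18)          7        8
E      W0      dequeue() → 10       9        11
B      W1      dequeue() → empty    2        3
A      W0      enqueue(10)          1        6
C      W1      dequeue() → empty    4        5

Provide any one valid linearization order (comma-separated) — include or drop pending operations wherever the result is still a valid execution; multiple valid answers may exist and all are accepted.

after step 1 (B dequeue() → empty): queue <>
after step 2 (C dequeue() → empty): queue <>
after step 3 (A enqueue(10)): queue <10>
after step 4 (D enqueue(18)): queue <10,18>
after step 5 (E dequeue() → 10): queue <18>

B, C, A, D, E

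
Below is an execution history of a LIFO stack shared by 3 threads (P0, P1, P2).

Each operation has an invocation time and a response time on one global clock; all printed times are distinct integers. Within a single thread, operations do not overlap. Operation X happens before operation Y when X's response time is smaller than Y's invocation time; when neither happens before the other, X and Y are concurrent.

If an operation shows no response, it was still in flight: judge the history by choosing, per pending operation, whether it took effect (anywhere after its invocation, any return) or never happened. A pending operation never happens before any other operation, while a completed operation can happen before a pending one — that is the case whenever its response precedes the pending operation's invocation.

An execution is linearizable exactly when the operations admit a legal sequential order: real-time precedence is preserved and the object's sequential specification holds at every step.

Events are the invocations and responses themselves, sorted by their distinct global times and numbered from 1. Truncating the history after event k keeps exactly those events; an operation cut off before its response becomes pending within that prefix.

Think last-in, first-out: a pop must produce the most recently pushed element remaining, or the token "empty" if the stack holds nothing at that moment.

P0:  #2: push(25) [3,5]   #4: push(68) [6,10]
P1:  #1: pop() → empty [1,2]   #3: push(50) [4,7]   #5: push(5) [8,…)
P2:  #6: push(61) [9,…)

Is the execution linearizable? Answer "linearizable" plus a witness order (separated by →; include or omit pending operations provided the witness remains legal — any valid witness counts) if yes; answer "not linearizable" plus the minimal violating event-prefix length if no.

step 1: #1 pop() → empty — stack <>
step 2: #2 push(25) — stack <25>
step 3: #3 push(50) — stack <25,50>
step 4: #4 push(68) — stack <25,50,68>

linearizable — witness: #1 → #2 → #3 → #4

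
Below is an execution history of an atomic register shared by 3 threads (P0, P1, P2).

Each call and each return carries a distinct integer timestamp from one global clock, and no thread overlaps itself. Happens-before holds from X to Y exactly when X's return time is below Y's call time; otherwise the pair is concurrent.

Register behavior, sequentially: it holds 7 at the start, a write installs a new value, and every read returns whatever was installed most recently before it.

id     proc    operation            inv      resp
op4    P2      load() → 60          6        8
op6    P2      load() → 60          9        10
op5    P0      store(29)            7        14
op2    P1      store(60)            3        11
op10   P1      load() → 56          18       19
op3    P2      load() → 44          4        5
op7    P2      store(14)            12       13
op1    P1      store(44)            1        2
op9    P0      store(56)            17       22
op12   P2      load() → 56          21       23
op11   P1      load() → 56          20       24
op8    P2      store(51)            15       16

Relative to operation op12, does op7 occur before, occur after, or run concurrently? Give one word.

before

op7 spans [12,13], op12 spans [21,23]
resp(op7)=13 < inv(op12)=21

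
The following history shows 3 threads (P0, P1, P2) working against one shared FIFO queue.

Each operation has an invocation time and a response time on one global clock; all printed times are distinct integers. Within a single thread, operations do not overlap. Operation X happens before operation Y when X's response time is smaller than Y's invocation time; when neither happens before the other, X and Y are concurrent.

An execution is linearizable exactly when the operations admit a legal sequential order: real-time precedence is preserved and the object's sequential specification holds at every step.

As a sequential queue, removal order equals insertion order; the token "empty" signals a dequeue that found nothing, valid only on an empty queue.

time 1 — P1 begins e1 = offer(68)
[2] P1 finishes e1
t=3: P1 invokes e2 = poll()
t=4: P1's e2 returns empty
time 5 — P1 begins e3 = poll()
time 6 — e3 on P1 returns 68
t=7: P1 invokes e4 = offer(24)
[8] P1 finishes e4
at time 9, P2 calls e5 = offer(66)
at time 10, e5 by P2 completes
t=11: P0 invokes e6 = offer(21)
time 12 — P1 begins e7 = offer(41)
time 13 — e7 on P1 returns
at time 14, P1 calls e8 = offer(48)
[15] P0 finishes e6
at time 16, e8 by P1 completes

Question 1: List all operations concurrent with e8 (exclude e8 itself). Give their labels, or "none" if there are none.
Answer: e6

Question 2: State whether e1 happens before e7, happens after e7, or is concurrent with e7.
Answer: before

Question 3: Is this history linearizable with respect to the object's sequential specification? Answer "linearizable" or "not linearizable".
not linearizable

the violation lands at event 4, e2's response at time 4: events 1..3 linearize, events 1..4 do not
the sole real-time-consistent order of 2 completed operations fails the FIFO queue replay
for example e1, e2 fails at step 2: e2 poll() → empty is not legal there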